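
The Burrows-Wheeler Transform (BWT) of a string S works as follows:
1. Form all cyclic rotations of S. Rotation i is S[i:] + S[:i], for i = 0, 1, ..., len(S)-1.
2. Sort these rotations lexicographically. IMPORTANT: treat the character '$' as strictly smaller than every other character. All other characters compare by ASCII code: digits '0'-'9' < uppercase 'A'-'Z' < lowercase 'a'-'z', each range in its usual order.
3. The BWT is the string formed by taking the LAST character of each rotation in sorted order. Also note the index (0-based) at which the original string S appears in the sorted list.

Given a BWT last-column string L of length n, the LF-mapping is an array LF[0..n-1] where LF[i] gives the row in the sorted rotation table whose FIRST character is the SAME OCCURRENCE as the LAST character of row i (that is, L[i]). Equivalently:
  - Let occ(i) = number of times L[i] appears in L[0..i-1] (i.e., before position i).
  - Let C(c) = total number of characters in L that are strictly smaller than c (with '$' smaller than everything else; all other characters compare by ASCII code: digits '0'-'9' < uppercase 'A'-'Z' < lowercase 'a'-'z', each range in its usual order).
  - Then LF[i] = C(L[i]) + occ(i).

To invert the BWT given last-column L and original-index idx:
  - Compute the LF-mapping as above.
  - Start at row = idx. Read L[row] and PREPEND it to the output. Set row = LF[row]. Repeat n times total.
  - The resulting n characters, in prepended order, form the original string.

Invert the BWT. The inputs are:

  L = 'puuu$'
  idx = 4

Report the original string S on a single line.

LF mapping: 1 2 3 4 0
Walk LF starting at row 4, prepending L[row]:
  step 1: row=4, L[4]='$', prepend. Next row=LF[4]=0
  step 2: row=0, L[0]='p', prepend. Next row=LF[0]=1
  step 3: row=1, L[1]='u', prepend. Next row=LF[1]=2
  step 4: row=2, L[2]='u', prepend. Next row=LF[2]=3
  step 5: row=3, L[3]='u', prepend. Next row=LF[3]=4
Reversed output: uuup$

Answer: uuup$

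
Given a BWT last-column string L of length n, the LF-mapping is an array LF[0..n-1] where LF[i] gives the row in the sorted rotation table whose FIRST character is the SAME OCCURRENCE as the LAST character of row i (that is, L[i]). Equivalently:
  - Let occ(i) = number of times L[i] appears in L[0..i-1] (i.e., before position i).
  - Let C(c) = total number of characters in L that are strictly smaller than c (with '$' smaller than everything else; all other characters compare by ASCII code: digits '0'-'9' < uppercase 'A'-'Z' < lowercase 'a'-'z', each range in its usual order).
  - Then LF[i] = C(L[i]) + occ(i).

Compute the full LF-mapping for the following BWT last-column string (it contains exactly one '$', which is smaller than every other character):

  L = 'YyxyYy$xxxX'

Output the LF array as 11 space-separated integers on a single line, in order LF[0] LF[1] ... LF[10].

Answer: 2 8 4 9 3 10 0 5 6 7 1

Derivation:
Char counts: '$':1, 'X':1, 'Y':2, 'x':4, 'y':3
C (first-col start): C('$')=0, C('X')=1, C('Y')=2, C('x')=4, C('y')=8
L[0]='Y': occ=0, LF[0]=C('Y')+0=2+0=2
L[1]='y': occ=0, LF[1]=C('y')+0=8+0=8
L[2]='x': occ=0, LF[2]=C('x')+0=4+0=4
L[3]='y': occ=1, LF[3]=C('y')+1=8+1=9
L[4]='Y': occ=1, LF[4]=C('Y')+1=2+1=3
L[5]='y': occ=2, LF[5]=C('y')+2=8+2=10
L[6]='$': occ=0, LF[6]=C('$')+0=0+0=0
L[7]='x': occ=1, LF[7]=C('x')+1=4+1=5
L[8]='x': occ=2, LF[8]=C('x')+2=4+2=6
L[9]='x': occ=3, LF[9]=C('x')+3=4+3=7
L[10]='X': occ=0, LF[10]=C('X')+0=1+0=1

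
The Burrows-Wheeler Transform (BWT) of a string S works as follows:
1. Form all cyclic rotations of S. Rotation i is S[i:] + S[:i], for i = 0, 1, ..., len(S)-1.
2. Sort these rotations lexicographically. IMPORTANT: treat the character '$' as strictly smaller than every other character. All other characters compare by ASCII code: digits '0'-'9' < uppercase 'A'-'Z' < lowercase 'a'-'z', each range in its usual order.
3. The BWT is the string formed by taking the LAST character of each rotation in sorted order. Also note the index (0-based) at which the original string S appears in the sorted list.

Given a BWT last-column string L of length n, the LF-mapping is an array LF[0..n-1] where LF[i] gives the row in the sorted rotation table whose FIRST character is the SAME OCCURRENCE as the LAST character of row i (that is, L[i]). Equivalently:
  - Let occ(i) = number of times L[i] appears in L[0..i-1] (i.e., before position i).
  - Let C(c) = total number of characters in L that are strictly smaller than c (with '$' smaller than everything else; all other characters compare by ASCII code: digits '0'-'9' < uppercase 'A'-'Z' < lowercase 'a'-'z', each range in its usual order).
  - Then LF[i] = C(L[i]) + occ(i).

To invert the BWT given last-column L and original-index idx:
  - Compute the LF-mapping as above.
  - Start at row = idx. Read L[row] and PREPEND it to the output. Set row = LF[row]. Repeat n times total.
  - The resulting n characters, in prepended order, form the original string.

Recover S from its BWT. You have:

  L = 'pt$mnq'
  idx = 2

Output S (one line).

Answer: nqtmp$

Derivation:
LF mapping: 3 5 0 1 2 4
Walk LF starting at row 2, prepending L[row]:
  step 1: row=2, L[2]='$', prepend. Next row=LF[2]=0
  step 2: row=0, L[0]='p', prepend. Next row=LF[0]=3
  step 3: row=3, L[3]='m', prepend. Next row=LF[3]=1
  step 4: row=1, L[1]='t', prepend. Next row=LF[1]=5
  step 5: row=5, L[5]='q', prepend. Next row=LF[5]=4
  step 6: row=4, L[4]='n', prepend. Next row=LF[4]=2
Reversed output: nqtmp$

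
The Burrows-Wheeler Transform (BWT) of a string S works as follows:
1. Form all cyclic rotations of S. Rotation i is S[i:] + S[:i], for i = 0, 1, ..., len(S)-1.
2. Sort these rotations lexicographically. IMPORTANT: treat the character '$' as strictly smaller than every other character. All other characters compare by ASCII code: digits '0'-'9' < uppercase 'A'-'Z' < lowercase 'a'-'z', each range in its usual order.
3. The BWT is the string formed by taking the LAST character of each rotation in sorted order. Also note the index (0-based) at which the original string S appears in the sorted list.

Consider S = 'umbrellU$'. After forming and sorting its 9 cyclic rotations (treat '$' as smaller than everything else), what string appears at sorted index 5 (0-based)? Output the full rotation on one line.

Answer: llU$umbre

Derivation:
All 9 rotations (rotation i = S[i:]+S[:i]):
  rot[0] = umbrellU$
  rot[1] = mbrellU$u
  rot[2] = brellU$um
  rot[3] = rellU$umb
  rot[4] = ellU$umbr
  rot[5] = llU$umbre
  rot[6] = lU$umbrel
  rot[7] = U$umbrell
  rot[8] = $umbrellU
Sorted (with $ < everything):
  sorted[0] = $umbrellU
  sorted[1] = U$umbrell
  sorted[2] = brellU$um
  sorted[3] = ellU$umbr
  sorted[4] = lU$umbrel
  sorted[5] = llU$umbre
  sorted[6] = mbrellU$u
  sorted[7] = rellU$umb
  sorted[8] = umbrellU$
sorted[5] = llU$umbre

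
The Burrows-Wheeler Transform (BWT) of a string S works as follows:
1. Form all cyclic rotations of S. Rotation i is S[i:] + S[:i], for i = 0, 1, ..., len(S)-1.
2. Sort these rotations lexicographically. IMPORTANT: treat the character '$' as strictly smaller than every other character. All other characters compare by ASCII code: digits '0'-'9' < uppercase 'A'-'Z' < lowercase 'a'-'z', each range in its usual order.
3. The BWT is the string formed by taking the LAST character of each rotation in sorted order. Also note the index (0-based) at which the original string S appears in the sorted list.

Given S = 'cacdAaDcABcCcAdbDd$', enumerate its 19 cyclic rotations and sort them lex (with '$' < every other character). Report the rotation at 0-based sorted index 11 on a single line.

All 19 rotations (rotation i = S[i:]+S[:i]):
  rot[0] = cacdAaDcABcCcAdbDd$
  rot[1] = acdAaDcABcCcAdbDd$c
  rot[2] = cdAaDcABcCcAdbDd$ca
  rot[3] = dAaDcABcCcAdbDd$cac
  rot[4] = AaDcABcCcAdbDd$cacd
  rot[5] = aDcABcCcAdbDd$cacdA
  rot[6] = DcABcCcAdbDd$cacdAa
  rot[7] = cABcCcAdbDd$cacdAaD
  rot[8] = ABcCcAdbDd$cacdAaDc
  rot[9] = BcCcAdbDd$cacdAaDcA
  rot[10] = cCcAdbDd$cacdAaDcAB
  rot[11] = CcAdbDd$cacdAaDcABc
  rot[12] = cAdbDd$cacdAaDcABcC
  rot[13] = AdbDd$cacdAaDcABcCc
  rot[14] = dbDd$cacdAaDcABcCcA
  rot[15] = bDd$cacdAaDcABcCcAd
  rot[16] = Dd$cacdAaDcABcCcAdb
  rot[17] = d$cacdAaDcABcCcAdbD
  rot[18] = $cacdAaDcABcCcAdbDd
Sorted (with $ < everything):
  sorted[0] = $cacdAaDcABcCcAdbDd
  sorted[1] = ABcCcAdbDd$cacdAaDc
  sorted[2] = AaDcABcCcAdbDd$cacd
  sorted[3] = AdbDd$cacdAaDcABcCc
  sorted[4] = BcCcAdbDd$cacdAaDcA
  sorted[5] = CcAdbDd$cacdAaDcABc
  sorted[6] = DcABcCcAdbDd$cacdAa
  sorted[7] = Dd$cacdAaDcABcCcAdb
  sorted[8] = aDcABcCcAdbDd$cacdA
  sorted[9] = acdAaDcABcCcAdbDd$c
  sorted[10] = bDd$cacdAaDcABcCcAd
  sorted[11] = cABcCcAdbDd$cacdAaD
  sorted[12] = cAdbDd$cacdAaDcABcC
  sorted[13] = cCcAdbDd$cacdAaDcAB
  sorted[14] = cacdAaDcABcCcAdbDd$
  sorted[15] = cdAaDcABcCcAdbDd$ca
  sorted[16] = d$cacdAaDcABcCcAdbD
  sorted[17] = dAaDcABcCcAdbDd$cac
  sorted[18] = dbDd$cacdAaDcABcCcA
sorted[11] = cABcCcAdbDd$cacdAaD

Answer: cABcCcAdbDd$cacdAaD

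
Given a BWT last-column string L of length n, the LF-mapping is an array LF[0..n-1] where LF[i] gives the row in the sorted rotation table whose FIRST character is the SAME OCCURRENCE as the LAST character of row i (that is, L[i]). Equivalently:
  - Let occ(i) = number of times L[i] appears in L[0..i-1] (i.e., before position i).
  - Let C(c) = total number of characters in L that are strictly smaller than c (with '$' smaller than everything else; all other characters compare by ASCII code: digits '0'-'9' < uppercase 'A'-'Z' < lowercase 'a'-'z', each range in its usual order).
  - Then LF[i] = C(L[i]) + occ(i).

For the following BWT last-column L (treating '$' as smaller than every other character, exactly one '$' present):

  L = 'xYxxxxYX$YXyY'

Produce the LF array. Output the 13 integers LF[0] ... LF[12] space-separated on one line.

Answer: 7 3 8 9 10 11 4 1 0 5 2 12 6

Derivation:
Char counts: '$':1, 'X':2, 'Y':4, 'x':5, 'y':1
C (first-col start): C('$')=0, C('X')=1, C('Y')=3, C('x')=7, C('y')=12
L[0]='x': occ=0, LF[0]=C('x')+0=7+0=7
L[1]='Y': occ=0, LF[1]=C('Y')+0=3+0=3
L[2]='x': occ=1, LF[2]=C('x')+1=7+1=8
L[3]='x': occ=2, LF[3]=C('x')+2=7+2=9
L[4]='x': occ=3, LF[4]=C('x')+3=7+3=10
L[5]='x': occ=4, LF[5]=C('x')+4=7+4=11
L[6]='Y': occ=1, LF[6]=C('Y')+1=3+1=4
L[7]='X': occ=0, LF[7]=C('X')+0=1+0=1
L[8]='$': occ=0, LF[8]=C('$')+0=0+0=0
L[9]='Y': occ=2, LF[9]=C('Y')+2=3+2=5
L[10]='X': occ=1, LF[10]=C('X')+1=1+1=2
L[11]='y': occ=0, LF[11]=C('y')+0=12+0=12
L[12]='Y': occ=3, LF[12]=C('Y')+3=3+3=6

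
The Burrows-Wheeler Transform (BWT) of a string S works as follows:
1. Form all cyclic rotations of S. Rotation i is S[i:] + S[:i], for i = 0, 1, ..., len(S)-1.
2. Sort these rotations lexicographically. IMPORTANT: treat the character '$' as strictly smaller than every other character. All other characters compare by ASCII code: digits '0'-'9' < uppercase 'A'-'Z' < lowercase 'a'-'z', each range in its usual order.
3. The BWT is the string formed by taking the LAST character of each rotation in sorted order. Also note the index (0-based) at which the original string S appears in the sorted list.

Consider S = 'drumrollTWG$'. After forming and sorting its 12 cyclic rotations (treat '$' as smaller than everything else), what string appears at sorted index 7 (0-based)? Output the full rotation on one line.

All 12 rotations (rotation i = S[i:]+S[:i]):
  rot[0] = drumrollTWG$
  rot[1] = rumrollTWG$d
  rot[2] = umrollTWG$dr
  rot[3] = mrollTWG$dru
  rot[4] = rollTWG$drum
  rot[5] = ollTWG$drumr
  rot[6] = llTWG$drumro
  rot[7] = lTWG$drumrol
  rot[8] = TWG$drumroll
  rot[9] = WG$drumrollT
  rot[10] = G$drumrollTW
  rot[11] = $drumrollTWG
Sorted (with $ < everything):
  sorted[0] = $drumrollTWG
  sorted[1] = G$drumrollTW
  sorted[2] = TWG$drumroll
  sorted[3] = WG$drumrollT
  sorted[4] = drumrollTWG$
  sorted[5] = lTWG$drumrol
  sorted[6] = llTWG$drumro
  sorted[7] = mrollTWG$dru
  sorted[8] = ollTWG$drumr
  sorted[9] = rollTWG$drum
  sorted[10] = rumrollTWG$d
  sorted[11] = umrollTWG$dr
sorted[7] = mrollTWG$dru

Answer: mrollTWG$dru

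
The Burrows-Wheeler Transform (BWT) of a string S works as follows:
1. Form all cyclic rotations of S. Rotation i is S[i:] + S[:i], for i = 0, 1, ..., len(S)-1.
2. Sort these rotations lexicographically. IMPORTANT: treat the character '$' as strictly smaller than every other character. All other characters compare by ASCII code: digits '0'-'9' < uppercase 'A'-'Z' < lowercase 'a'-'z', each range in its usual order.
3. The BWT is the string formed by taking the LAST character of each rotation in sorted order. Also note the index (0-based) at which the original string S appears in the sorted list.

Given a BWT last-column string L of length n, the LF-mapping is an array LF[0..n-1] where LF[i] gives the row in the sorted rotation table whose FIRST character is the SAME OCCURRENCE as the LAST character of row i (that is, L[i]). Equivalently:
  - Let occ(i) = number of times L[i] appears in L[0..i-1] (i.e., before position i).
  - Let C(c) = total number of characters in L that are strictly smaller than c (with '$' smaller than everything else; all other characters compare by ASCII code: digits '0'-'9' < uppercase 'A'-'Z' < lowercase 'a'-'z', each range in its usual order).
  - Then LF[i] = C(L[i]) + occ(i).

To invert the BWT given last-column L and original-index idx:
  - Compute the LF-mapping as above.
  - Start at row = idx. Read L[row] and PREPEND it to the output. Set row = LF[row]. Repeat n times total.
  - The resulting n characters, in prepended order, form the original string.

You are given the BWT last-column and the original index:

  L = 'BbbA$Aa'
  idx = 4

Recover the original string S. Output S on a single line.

Answer: abAbAB$

Derivation:
LF mapping: 3 5 6 1 0 2 4
Walk LF starting at row 4, prepending L[row]:
  step 1: row=4, L[4]='$', prepend. Next row=LF[4]=0
  step 2: row=0, L[0]='B', prepend. Next row=LF[0]=3
  step 3: row=3, L[3]='A', prepend. Next row=LF[3]=1
  step 4: row=1, L[1]='b', prepend. Next row=LF[1]=5
  step 5: row=5, L[5]='A', prepend. Next row=LF[5]=2
  step 6: row=2, L[2]='b', prepend. Next row=LF[2]=6
  step 7: row=6, L[6]='a', prepend. Next row=LF[6]=4
Reversed output: abAbAB$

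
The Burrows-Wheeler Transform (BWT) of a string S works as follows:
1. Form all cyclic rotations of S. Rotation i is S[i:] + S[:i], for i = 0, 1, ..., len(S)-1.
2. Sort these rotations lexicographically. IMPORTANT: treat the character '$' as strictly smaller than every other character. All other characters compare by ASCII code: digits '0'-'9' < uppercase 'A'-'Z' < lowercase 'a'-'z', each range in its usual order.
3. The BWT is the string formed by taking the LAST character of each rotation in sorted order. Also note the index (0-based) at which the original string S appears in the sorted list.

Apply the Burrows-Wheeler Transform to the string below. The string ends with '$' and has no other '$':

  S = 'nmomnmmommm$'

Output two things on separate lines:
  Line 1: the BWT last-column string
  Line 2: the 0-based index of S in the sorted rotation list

All 12 rotations (rotation i = S[i:]+S[:i]):
  rot[0] = nmomnmmommm$
  rot[1] = momnmmommm$n
  rot[2] = omnmmommm$nm
  rot[3] = mnmmommm$nmo
  rot[4] = nmmommm$nmom
  rot[5] = mmommm$nmomn
  rot[6] = mommm$nmomnm
  rot[7] = ommm$nmomnmm
  rot[8] = mmm$nmomnmmo
  rot[9] = mm$nmomnmmom
  rot[10] = m$nmomnmmomm
  rot[11] = $nmomnmmommm
Sorted (with $ < everything):
  sorted[0] = $nmomnmmommm  (last char: 'm')
  sorted[1] = m$nmomnmmomm  (last char: 'm')
  sorted[2] = mm$nmomnmmom  (last char: 'm')
  sorted[3] = mmm$nmomnmmo  (last char: 'o')
  sorted[4] = mmommm$nmomn  (last char: 'n')
  sorted[5] = mnmmommm$nmo  (last char: 'o')
  sorted[6] = mommm$nmomnm  (last char: 'm')
  sorted[7] = momnmmommm$n  (last char: 'n')
  sorted[8] = nmmommm$nmom  (last char: 'm')
  sorted[9] = nmomnmmommm$  (last char: '$')
  sorted[10] = ommm$nmomnmm  (last char: 'm')
  sorted[11] = omnmmommm$nm  (last char: 'm')
Last column: mmmonomnm$mm
Original string S is at sorted index 9

Answer: mmmonomnm$mm
9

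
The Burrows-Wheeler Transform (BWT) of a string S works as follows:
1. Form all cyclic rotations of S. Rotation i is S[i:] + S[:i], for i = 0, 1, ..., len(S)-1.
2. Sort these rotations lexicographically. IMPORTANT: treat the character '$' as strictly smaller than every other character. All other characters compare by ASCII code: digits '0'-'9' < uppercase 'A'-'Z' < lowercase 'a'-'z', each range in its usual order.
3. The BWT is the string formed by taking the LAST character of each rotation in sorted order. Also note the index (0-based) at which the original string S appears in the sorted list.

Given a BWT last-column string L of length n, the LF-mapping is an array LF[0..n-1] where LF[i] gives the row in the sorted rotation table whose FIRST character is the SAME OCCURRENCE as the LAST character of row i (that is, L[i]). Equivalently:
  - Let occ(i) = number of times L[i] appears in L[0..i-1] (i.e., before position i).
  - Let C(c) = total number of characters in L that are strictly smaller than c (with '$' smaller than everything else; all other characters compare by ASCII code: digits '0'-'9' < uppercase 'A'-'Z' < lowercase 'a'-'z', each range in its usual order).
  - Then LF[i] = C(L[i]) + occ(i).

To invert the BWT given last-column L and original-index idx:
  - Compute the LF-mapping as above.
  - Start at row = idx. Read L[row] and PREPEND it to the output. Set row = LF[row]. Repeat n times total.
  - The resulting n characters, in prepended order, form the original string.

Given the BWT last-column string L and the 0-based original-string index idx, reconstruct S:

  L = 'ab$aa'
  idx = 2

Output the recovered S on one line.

Answer: aaba$

Derivation:
LF mapping: 1 4 0 2 3
Walk LF starting at row 2, prepending L[row]:
  step 1: row=2, L[2]='$', prepend. Next row=LF[2]=0
  step 2: row=0, L[0]='a', prepend. Next row=LF[0]=1
  step 3: row=1, L[1]='b', prepend. Next row=LF[1]=4
  step 4: row=4, L[4]='a', prepend. Next row=LF[4]=3
  step 5: row=3, L[3]='a', prepend. Next row=LF[3]=2
Reversed output: aaba$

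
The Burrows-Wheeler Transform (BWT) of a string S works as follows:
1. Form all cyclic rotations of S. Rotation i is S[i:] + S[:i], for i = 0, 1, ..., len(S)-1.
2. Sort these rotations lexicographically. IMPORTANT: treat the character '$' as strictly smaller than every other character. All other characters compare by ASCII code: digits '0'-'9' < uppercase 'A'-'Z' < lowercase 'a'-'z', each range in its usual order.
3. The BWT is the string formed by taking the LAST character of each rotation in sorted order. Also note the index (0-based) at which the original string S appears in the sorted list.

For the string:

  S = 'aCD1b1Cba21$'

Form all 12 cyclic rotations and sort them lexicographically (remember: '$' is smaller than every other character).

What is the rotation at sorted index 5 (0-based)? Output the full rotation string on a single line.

All 12 rotations (rotation i = S[i:]+S[:i]):
  rot[0] = aCD1b1Cba21$
  rot[1] = CD1b1Cba21$a
  rot[2] = D1b1Cba21$aC
  rot[3] = 1b1Cba21$aCD
  rot[4] = b1Cba21$aCD1
  rot[5] = 1Cba21$aCD1b
  rot[6] = Cba21$aCD1b1
  rot[7] = ba21$aCD1b1C
  rot[8] = a21$aCD1b1Cb
  rot[9] = 21$aCD1b1Cba
  rot[10] = 1$aCD1b1Cba2
  rot[11] = $aCD1b1Cba21
Sorted (with $ < everything):
  sorted[0] = $aCD1b1Cba21
  sorted[1] = 1$aCD1b1Cba2
  sorted[2] = 1Cba21$aCD1b
  sorted[3] = 1b1Cba21$aCD
  sorted[4] = 21$aCD1b1Cba
  sorted[5] = CD1b1Cba21$a
  sorted[6] = Cba21$aCD1b1
  sorted[7] = D1b1Cba21$aC
  sorted[8] = a21$aCD1b1Cb
  sorted[9] = aCD1b1Cba21$
  sorted[10] = b1Cba21$aCD1
  sorted[11] = ba21$aCD1b1C
sorted[5] = CD1b1Cba21$a

Answer: CD1b1Cba21$a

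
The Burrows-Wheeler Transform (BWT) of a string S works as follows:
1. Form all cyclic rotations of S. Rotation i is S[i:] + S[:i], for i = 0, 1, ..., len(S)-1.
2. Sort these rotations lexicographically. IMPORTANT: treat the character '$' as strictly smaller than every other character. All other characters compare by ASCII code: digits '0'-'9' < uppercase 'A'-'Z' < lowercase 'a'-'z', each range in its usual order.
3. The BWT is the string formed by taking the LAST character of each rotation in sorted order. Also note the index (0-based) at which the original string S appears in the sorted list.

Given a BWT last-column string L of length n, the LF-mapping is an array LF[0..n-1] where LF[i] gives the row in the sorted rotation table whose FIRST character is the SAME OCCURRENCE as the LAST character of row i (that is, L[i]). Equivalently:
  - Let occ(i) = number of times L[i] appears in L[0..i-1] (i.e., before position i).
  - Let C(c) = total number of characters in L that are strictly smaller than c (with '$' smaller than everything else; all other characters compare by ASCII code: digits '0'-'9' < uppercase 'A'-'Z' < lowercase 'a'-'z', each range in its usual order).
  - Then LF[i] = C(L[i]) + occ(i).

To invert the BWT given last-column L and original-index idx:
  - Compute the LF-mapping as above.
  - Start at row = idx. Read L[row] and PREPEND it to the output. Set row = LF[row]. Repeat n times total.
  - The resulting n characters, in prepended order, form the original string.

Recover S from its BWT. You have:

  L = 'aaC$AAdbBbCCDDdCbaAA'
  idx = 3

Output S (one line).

LF mapping: 12 13 6 0 1 2 18 15 5 16 7 8 10 11 19 9 17 14 3 4
Walk LF starting at row 3, prepending L[row]:
  step 1: row=3, L[3]='$', prepend. Next row=LF[3]=0
  step 2: row=0, L[0]='a', prepend. Next row=LF[0]=12
  step 3: row=12, L[12]='D', prepend. Next row=LF[12]=10
  step 4: row=10, L[10]='C', prepend. Next row=LF[10]=7
  step 5: row=7, L[7]='b', prepend. Next row=LF[7]=15
  step 6: row=15, L[15]='C', prepend. Next row=LF[15]=9
  step 7: row=9, L[9]='b', prepend. Next row=LF[9]=16
  step 8: row=16, L[16]='b', prepend. Next row=LF[16]=17
  step 9: row=17, L[17]='a', prepend. Next row=LF[17]=14
  step 10: row=14, L[14]='d', prepend. Next row=LF[14]=19
  step 11: row=19, L[19]='A', prepend. Next row=LF[19]=4
  step 12: row=4, L[4]='A', prepend. Next row=LF[4]=1
  step 13: row=1, L[1]='a', prepend. Next row=LF[1]=13
  step 14: row=13, L[13]='D', prepend. Next row=LF[13]=11
  step 15: row=11, L[11]='C', prepend. Next row=LF[11]=8
  step 16: row=8, L[8]='B', prepend. Next row=LF[8]=5
  step 17: row=5, L[5]='A', prepend. Next row=LF[5]=2
  step 18: row=2, L[2]='C', prepend. Next row=LF[2]=6
  step 19: row=6, L[6]='d', prepend. Next row=LF[6]=18
  step 20: row=18, L[18]='A', prepend. Next row=LF[18]=3
Reversed output: AdCABCDaAAdabbCbCDa$

Answer: AdCABCDaAAdabbCbCDa$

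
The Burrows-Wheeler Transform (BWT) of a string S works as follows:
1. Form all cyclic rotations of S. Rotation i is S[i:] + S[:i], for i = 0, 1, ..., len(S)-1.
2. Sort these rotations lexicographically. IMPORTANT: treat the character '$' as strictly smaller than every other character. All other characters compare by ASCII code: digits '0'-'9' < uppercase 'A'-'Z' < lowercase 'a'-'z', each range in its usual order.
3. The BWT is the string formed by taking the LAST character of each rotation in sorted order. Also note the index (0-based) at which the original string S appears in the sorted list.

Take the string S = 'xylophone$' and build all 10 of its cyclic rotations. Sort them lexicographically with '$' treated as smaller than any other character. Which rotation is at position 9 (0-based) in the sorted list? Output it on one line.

All 10 rotations (rotation i = S[i:]+S[:i]):
  rot[0] = xylophone$
  rot[1] = ylophone$x
  rot[2] = lophone$xy
  rot[3] = ophone$xyl
  rot[4] = phone$xylo
  rot[5] = hone$xylop
  rot[6] = one$xyloph
  rot[7] = ne$xylopho
  rot[8] = e$xylophon
  rot[9] = $xylophone
Sorted (with $ < everything):
  sorted[0] = $xylophone
  sorted[1] = e$xylophon
  sorted[2] = hone$xylop
  sorted[3] = lophone$xy
  sorted[4] = ne$xylopho
  sorted[5] = one$xyloph
  sorted[6] = ophone$xyl
  sorted[7] = phone$xylo
  sorted[8] = xylophone$
  sorted[9] = ylophone$x
sorted[9] = ylophone$x

Answer: ylophone$x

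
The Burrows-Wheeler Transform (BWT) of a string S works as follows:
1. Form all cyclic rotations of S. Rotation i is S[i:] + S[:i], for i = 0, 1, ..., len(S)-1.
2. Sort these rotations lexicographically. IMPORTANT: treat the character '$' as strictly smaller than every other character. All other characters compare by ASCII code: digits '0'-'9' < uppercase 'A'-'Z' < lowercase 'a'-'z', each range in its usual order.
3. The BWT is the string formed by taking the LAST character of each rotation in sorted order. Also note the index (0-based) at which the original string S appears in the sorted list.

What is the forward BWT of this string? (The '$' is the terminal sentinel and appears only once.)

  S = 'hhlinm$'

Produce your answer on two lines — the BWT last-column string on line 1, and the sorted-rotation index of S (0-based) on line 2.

Answer: m$hlhni
1

Derivation:
All 7 rotations (rotation i = S[i:]+S[:i]):
  rot[0] = hhlinm$
  rot[1] = hlinm$h
  rot[2] = linm$hh
  rot[3] = inm$hhl
  rot[4] = nm$hhli
  rot[5] = m$hhlin
  rot[6] = $hhlinm
Sorted (with $ < everything):
  sorted[0] = $hhlinm  (last char: 'm')
  sorted[1] = hhlinm$  (last char: '$')
  sorted[2] = hlinm$h  (last char: 'h')
  sorted[3] = inm$hhl  (last char: 'l')
  sorted[4] = linm$hh  (last char: 'h')
  sorted[5] = m$hhlin  (last char: 'n')
  sorted[6] = nm$hhli  (last char: 'i')
Last column: m$hlhni
Original string S is at sorted index 1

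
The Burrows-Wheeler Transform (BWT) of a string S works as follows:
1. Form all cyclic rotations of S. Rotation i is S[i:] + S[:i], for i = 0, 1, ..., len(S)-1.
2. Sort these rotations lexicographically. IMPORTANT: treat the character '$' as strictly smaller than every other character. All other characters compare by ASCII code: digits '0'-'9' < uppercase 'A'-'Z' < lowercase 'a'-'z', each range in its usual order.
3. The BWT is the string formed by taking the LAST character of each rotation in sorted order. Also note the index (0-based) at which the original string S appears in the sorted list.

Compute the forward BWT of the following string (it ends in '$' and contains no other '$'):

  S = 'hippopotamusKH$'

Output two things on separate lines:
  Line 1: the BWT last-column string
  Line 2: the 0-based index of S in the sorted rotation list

All 15 rotations (rotation i = S[i:]+S[:i]):
  rot[0] = hippopotamusKH$
  rot[1] = ippopotamusKH$h
  rot[2] = ppopotamusKH$hi
  rot[3] = popotamusKH$hip
  rot[4] = opotamusKH$hipp
  rot[5] = potamusKH$hippo
  rot[6] = otamusKH$hippop
  rot[7] = tamusKH$hippopo
  rot[8] = amusKH$hippopot
  rot[9] = musKH$hippopota
  rot[10] = usKH$hippopotam
  rot[11] = sKH$hippopotamu
  rot[12] = KH$hippopotamus
  rot[13] = H$hippopotamusK
  rot[14] = $hippopotamusKH
Sorted (with $ < everything):
  sorted[0] = $hippopotamusKH  (last char: 'H')
  sorted[1] = H$hippopotamusK  (last char: 'K')
  sorted[2] = KH$hippopotamus  (last char: 's')
  sorted[3] = amusKH$hippopot  (last char: 't')
  sorted[4] = hippopotamusKH$  (last char: '$')
  sorted[5] = ippopotamusKH$h  (last char: 'h')
  sorted[6] = musKH$hippopota  (last char: 'a')
  sorted[7] = opotamusKH$hipp  (last char: 'p')
  sorted[8] = otamusKH$hippop  (last char: 'p')
  sorted[9] = popotamusKH$hip  (last char: 'p')
  sorted[10] = potamusKH$hippo  (last char: 'o')
  sorted[11] = ppopotamusKH$hi  (last char: 'i')
  sorted[12] = sKH$hippopotamu  (last char: 'u')
  sorted[13] = tamusKH$hippopo  (last char: 'o')
  sorted[14] = usKH$hippopotam  (last char: 'm')
Last column: HKst$happpoiuom
Original string S is at sorted index 4

Answer: HKst$happpoiuom
4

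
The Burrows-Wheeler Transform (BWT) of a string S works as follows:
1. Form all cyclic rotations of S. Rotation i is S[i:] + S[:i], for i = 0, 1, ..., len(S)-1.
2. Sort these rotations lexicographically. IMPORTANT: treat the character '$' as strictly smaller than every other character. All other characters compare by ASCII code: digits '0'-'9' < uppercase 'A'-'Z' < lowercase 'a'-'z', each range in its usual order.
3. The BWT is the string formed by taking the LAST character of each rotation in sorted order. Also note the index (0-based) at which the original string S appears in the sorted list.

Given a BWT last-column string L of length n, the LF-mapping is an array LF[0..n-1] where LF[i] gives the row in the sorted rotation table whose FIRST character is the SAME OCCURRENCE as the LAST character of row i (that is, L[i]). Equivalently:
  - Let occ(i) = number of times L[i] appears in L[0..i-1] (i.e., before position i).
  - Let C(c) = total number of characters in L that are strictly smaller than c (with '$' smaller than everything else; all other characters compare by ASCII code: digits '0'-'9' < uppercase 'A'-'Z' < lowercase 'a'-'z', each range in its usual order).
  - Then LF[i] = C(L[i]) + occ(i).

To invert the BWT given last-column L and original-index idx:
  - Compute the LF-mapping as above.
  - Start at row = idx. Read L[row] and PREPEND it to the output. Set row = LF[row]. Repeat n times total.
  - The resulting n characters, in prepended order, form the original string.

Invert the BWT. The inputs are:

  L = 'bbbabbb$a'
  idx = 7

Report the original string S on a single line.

LF mapping: 3 4 5 1 6 7 8 0 2
Walk LF starting at row 7, prepending L[row]:
  step 1: row=7, L[7]='$', prepend. Next row=LF[7]=0
  step 2: row=0, L[0]='b', prepend. Next row=LF[0]=3
  step 3: row=3, L[3]='a', prepend. Next row=LF[3]=1
  step 4: row=1, L[1]='b', prepend. Next row=LF[1]=4
  step 5: row=4, L[4]='b', prepend. Next row=LF[4]=6
  step 6: row=6, L[6]='b', prepend. Next row=LF[6]=8
  step 7: row=8, L[8]='a', prepend. Next row=LF[8]=2
  step 8: row=2, L[2]='b', prepend. Next row=LF[2]=5
  step 9: row=5, L[5]='b', prepend. Next row=LF[5]=7
Reversed output: bbabbbab$

Answer: bbabbbab$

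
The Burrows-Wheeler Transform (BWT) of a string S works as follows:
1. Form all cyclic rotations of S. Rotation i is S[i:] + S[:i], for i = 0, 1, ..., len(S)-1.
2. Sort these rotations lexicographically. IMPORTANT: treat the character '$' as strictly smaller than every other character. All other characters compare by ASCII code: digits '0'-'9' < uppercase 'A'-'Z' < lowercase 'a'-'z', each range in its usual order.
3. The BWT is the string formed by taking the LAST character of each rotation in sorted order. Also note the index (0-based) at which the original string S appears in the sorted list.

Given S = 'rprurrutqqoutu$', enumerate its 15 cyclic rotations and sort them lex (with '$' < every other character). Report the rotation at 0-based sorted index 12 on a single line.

Answer: urrutqqoutu$rpr

Derivation:
All 15 rotations (rotation i = S[i:]+S[:i]):
  rot[0] = rprurrutqqoutu$
  rot[1] = prurrutqqoutu$r
  rot[2] = rurrutqqoutu$rp
  rot[3] = urrutqqoutu$rpr
  rot[4] = rrutqqoutu$rpru
  rot[5] = rutqqoutu$rprur
  rot[6] = utqqoutu$rprurr
  rot[7] = tqqoutu$rprurru
  rot[8] = qqoutu$rprurrut
  rot[9] = qoutu$rprurrutq
  rot[10] = outu$rprurrutqq
  rot[11] = utu$rprurrutqqo
  rot[12] = tu$rprurrutqqou
  rot[13] = u$rprurrutqqout
  rot[14] = $rprurrutqqoutu
Sorted (with $ < everything):
  sorted[0] = $rprurrutqqoutu
  sorted[1] = outu$rprurrutqq
  sorted[2] = prurrutqqoutu$r
  sorted[3] = qoutu$rprurrutq
  sorted[4] = qqoutu$rprurrut
  sorted[5] = rprurrutqqoutu$
  sorted[6] = rrutqqoutu$rpru
  sorted[7] = rurrutqqoutu$rp
  sorted[8] = rutqqoutu$rprur
  sorted[9] = tqqoutu$rprurru
  sorted[10] = tu$rprurrutqqou
  sorted[11] = u$rprurrutqqout
  sorted[12] = urrutqqoutu$rpr
  sorted[13] = utqqoutu$rprurr
  sorted[14] = utu$rprurrutqqo
sorted[12] = urrutqqoutu$rpr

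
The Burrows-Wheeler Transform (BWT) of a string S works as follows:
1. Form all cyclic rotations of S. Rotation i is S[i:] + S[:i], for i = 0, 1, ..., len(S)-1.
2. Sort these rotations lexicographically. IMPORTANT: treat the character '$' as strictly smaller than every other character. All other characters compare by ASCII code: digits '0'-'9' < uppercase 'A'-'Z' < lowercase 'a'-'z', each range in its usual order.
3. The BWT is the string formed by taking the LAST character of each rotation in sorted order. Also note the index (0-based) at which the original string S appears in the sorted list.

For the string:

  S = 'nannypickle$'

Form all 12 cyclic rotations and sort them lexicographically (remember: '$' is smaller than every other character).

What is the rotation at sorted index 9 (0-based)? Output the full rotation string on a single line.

All 12 rotations (rotation i = S[i:]+S[:i]):
  rot[0] = nannypickle$
  rot[1] = annypickle$n
  rot[2] = nnypickle$na
  rot[3] = nypickle$nan
  rot[4] = ypickle$nann
  rot[5] = pickle$nanny
  rot[6] = ickle$nannyp
  rot[7] = ckle$nannypi
  rot[8] = kle$nannypic
  rot[9] = le$nannypick
  rot[10] = e$nannypickl
  rot[11] = $nannypickle
Sorted (with $ < everything):
  sorted[0] = $nannypickle
  sorted[1] = annypickle$n
  sorted[2] = ckle$nannypi
  sorted[3] = e$nannypickl
  sorted[4] = ickle$nannyp
  sorted[5] = kle$nannypic
  sorted[6] = le$nannypick
  sorted[7] = nannypickle$
  sorted[8] = nnypickle$na
  sorted[9] = nypickle$nan
  sorted[10] = pickle$nanny
  sorted[11] = ypickle$nann
sorted[9] = nypickle$nan

Answer: nypickle$nan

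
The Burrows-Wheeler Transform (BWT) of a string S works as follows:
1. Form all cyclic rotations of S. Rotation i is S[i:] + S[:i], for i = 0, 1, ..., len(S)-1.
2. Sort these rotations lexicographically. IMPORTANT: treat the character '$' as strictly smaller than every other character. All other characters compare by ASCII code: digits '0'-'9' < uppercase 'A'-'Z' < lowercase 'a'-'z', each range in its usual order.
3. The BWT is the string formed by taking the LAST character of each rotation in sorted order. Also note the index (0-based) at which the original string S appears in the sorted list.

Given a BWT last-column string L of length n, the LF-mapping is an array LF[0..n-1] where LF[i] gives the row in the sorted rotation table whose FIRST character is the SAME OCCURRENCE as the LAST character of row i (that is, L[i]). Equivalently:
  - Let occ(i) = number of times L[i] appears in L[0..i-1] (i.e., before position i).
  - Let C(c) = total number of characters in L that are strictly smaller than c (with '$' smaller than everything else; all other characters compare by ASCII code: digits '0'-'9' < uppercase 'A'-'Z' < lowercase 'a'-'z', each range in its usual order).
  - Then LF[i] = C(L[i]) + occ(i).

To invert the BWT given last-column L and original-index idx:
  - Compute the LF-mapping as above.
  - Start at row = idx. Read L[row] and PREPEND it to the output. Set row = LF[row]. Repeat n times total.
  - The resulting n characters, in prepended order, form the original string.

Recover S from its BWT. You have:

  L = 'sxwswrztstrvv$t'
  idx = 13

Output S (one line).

Answer: xrstzttvwrvwss$

Derivation:
LF mapping: 3 13 11 4 12 1 14 6 5 7 2 9 10 0 8
Walk LF starting at row 13, prepending L[row]:
  step 1: row=13, L[13]='$', prepend. Next row=LF[13]=0
  step 2: row=0, L[0]='s', prepend. Next row=LF[0]=3
  step 3: row=3, L[3]='s', prepend. Next row=LF[3]=4
  step 4: row=4, L[4]='w', prepend. Next row=LF[4]=12
  step 5: row=12, L[12]='v', prepend. Next row=LF[12]=10
  step 6: row=10, L[10]='r', prepend. Next row=LF[10]=2
  step 7: row=2, L[2]='w', prepend. Next row=LF[2]=11
  step 8: row=11, L[11]='v', prepend. Next row=LF[11]=9
  step 9: row=9, L[9]='t', prepend. Next row=LF[9]=7
  step 10: row=7, L[7]='t', prepend. Next row=LF[7]=6
  step 11: row=6, L[6]='z', prepend. Next row=LF[6]=14
  step 12: row=14, L[14]='t', prepend. Next row=LF[14]=8
  step 13: row=8, L[8]='s', prepend. Next row=LF[8]=5
  step 14: row=5, L[5]='r', prepend. Next row=LF[5]=1
  step 15: row=1, L[1]='x', prepend. Next row=LF[1]=13
Reversed output: xrstzttvwrvwss$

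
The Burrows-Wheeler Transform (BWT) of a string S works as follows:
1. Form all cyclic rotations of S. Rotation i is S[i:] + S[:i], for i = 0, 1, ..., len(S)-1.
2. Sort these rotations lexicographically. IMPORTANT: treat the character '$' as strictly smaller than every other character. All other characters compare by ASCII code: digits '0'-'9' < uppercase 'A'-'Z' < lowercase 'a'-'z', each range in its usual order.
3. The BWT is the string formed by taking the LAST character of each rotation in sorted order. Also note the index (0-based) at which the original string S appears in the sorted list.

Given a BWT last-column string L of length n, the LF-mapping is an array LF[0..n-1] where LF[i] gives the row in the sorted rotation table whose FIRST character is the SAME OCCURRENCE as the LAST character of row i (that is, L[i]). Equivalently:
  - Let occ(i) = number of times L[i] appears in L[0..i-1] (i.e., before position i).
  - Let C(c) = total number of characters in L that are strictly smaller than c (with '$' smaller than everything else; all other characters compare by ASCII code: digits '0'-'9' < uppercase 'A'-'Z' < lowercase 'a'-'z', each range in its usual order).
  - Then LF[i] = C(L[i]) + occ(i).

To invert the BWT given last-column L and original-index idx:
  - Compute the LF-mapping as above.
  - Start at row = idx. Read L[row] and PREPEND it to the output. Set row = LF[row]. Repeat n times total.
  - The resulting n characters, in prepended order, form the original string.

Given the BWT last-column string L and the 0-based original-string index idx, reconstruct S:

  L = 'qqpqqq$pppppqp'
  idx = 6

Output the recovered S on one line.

Answer: pqpqpppqqpqpq$

Derivation:
LF mapping: 8 9 1 10 11 12 0 2 3 4 5 6 13 7
Walk LF starting at row 6, prepending L[row]:
  step 1: row=6, L[6]='$', prepend. Next row=LF[6]=0
  step 2: row=0, L[0]='q', prepend. Next row=LF[0]=8
  step 3: row=8, L[8]='p', prepend. Next row=LF[8]=3
  step 4: row=3, L[3]='q', prepend. Next row=LF[3]=10
  step 5: row=10, L[10]='p', prepend. Next row=LF[10]=5
  step 6: row=5, L[5]='q', prepend. Next row=LF[5]=12
  step 7: row=12, L[12]='q', prepend. Next row=LF[12]=13
  step 8: row=13, L[13]='p', prepend. Next row=LF[13]=7
  step 9: row=7, L[7]='p', prepend. Next row=LF[7]=2
  step 10: row=2, L[2]='p', prepend. Next row=LF[2]=1
  step 11: row=1, L[1]='q', prepend. Next row=LF[1]=9
  step 12: row=9, L[9]='p', prepend. Next row=LF[9]=4
  step 13: row=4, L[4]='q', prepend. Next row=LF[4]=11
  step 14: row=11, L[11]='p', prepend. Next row=LF[11]=6
Reversed output: pqpqpppqqpqpq$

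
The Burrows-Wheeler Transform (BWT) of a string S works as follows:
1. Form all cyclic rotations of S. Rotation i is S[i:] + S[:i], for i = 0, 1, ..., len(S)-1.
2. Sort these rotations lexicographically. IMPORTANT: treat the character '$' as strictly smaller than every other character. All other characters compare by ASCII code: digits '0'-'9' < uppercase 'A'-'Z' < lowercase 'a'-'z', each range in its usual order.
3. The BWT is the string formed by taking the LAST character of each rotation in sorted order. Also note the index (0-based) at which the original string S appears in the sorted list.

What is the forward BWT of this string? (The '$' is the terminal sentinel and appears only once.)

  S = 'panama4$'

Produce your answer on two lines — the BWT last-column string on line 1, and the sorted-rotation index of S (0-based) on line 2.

Answer: 4amnpaa$
7

Derivation:
All 8 rotations (rotation i = S[i:]+S[:i]):
  rot[0] = panama4$
  rot[1] = anama4$p
  rot[2] = nama4$pa
  rot[3] = ama4$pan
  rot[4] = ma4$pana
  rot[5] = a4$panam
  rot[6] = 4$panama
  rot[7] = $panama4
Sorted (with $ < everything):
  sorted[0] = $panama4  (last char: '4')
  sorted[1] = 4$panama  (last char: 'a')
  sorted[2] = a4$panam  (last char: 'm')
  sorted[3] = ama4$pan  (last char: 'n')
  sorted[4] = anama4$p  (last char: 'p')
  sorted[5] = ma4$pana  (last char: 'a')
  sorted[6] = nama4$pa  (last char: 'a')
  sorted[7] = panama4$  (last char: '$')
Last column: 4amnpaa$
Original string S is at sorted index 7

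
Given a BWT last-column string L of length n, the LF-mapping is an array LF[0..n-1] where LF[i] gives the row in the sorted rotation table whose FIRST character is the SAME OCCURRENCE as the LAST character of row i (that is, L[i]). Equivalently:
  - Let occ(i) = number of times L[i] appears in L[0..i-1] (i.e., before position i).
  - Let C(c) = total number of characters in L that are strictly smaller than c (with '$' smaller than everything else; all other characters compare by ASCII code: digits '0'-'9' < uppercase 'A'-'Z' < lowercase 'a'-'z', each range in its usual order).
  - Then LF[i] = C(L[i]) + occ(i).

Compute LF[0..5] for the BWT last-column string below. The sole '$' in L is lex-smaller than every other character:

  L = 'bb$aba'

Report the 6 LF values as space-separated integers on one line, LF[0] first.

Answer: 3 4 0 1 5 2

Derivation:
Char counts: '$':1, 'a':2, 'b':3
C (first-col start): C('$')=0, C('a')=1, C('b')=3
L[0]='b': occ=0, LF[0]=C('b')+0=3+0=3
L[1]='b': occ=1, LF[1]=C('b')+1=3+1=4
L[2]='$': occ=0, LF[2]=C('$')+0=0+0=0
L[3]='a': occ=0, LF[3]=C('a')+0=1+0=1
L[4]='b': occ=2, LF[4]=C('b')+2=3+2=5
L[5]='a': occ=1, LF[5]=C('a')+1=1+1=2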